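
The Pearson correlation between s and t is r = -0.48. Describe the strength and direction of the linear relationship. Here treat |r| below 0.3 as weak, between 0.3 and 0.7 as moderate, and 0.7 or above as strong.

r = -0.48 < 0 so the relationship is negative.
|r| = 0.48, which falls in the moderate range.

moderate negative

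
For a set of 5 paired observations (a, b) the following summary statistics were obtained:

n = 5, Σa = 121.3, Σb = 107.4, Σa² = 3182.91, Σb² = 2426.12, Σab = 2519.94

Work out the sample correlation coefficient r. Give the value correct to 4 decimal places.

r = (nΣab − ΣaΣb) / √[(nΣa² − (Σa)²)(nΣb² − (Σb)²)]
Numerator: 5×2519.94 − 121.3×107.4 = -427.92
Denominator: √[(15914.55 − 14713.69)(12130.6 − 11534.76)] = √[1200.86 × 595.84] = 845.8844
r = -427.92 / 845.8844 ≈ -0.5059

-0.5059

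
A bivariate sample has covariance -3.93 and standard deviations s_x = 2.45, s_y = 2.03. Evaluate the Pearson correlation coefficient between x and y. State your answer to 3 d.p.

r = Cov(x,y) / (s_x · s_y) = -3.93 / (2.45 × 2.03)
  = -3.93 / 4.9735 ≈ -0.790

-0.790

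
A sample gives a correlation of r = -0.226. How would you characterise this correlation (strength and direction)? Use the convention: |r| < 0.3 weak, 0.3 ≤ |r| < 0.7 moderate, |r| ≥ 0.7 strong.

weak negative

r = -0.226 < 0 so the relationship is negative.
|r| = 0.226, which falls in the weak range.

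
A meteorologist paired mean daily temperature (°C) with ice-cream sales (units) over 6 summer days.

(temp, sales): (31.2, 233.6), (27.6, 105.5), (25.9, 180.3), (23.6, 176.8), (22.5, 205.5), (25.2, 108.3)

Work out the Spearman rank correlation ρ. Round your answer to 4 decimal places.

Rank temp: 6, 5, 4, 2, 1, 3
Rank sales: 6, 1, 4, 3, 5, 2
d = rank(temp) − rank(sales): 0, 4, 0, -1, -4, 1; Σd² = 34
ρ = 1 − 6Σd² / [n(n²−1)] = 1 − 6×34 / (6×35) = 1 − 204/210 ≈ 0.0286

0.0286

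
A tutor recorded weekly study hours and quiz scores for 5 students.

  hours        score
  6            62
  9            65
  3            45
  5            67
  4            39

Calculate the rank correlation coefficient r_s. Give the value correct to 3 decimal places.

0.600

Rank hours: 4, 5, 1, 3, 2
Rank score: 3, 4, 2, 5, 1
d = rank(hours) − rank(score): 1, 1, -1, -2, 1; Σd² = 8
ρ = 1 − 6Σd² / [n(n²−1)] = 1 − 6×8 / (5×24) = 1 − 48/120 ≈ 0.600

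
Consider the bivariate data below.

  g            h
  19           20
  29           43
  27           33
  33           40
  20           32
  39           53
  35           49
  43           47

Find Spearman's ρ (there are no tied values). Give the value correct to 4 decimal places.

Rank g: 1, 4, 3, 5, 2, 7, 6, 8
Rank h: 1, 5, 3, 4, 2, 8, 7, 6
d = rank(g) − rank(h): 0, -1, 0, 1, 0, -1, -1, 2; Σd² = 8
ρ = 1 − 6Σd² / [n(n²−1)] = 1 − 6×8 / (8×63) = 1 − 48/504 ≈ 0.9048

0.9048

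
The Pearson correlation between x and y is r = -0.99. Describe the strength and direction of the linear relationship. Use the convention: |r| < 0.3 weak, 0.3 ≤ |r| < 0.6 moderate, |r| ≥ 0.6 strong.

r = -0.99 < 0 so the relationship is negative.
|r| = 0.99, which falls in the strong range.

strong negative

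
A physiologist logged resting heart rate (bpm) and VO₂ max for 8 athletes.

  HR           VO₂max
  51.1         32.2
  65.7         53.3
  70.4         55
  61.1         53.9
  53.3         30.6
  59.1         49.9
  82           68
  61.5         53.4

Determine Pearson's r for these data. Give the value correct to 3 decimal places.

0.906

n = 8, Σx = 504.2, Σy = 396.3, Σx² = 32457.02, Σy² = 20709.87, Σxy = 25752.69
nΣxy − ΣxΣy = 206021.52 − 199814.46 = 6207.06
nΣx² − (Σx)² = 259656.16 − 254217.64 = 5438.52; nΣy² − (Σy)² = 165678.96 − 157053.69 = 8625.27
r = 6207.06 / √(5438.52 × 8625.27) = 6207.06 / 6848.9929 ≈ 0.906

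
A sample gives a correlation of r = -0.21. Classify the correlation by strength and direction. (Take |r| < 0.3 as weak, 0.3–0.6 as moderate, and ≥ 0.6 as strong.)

weak negative

r = -0.21 < 0 so the relationship is negative.
|r| = 0.21, which falls in the weak range.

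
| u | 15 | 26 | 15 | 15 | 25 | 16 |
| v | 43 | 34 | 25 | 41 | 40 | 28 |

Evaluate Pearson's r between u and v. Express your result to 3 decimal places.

n = 6, Σu = 112, Σv = 211, Σu² = 2232, Σv² = 7695, Σuv = 3967
nΣuv − ΣuΣv = 23802 − 23632 = 170
nΣu² − (Σu)² = 13392 − 12544 = 848; nΣv² − (Σv)² = 46170 − 44521 = 1649
r = 170 / √(848 × 1649) = 170 / 1182.5193 ≈ 0.144

0.144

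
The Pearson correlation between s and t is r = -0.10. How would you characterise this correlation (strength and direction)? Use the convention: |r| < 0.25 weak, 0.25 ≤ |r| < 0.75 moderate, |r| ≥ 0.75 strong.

r = -0.10 < 0 so the relationship is negative.
|r| = 0.10, which falls in the weak range.

weak negative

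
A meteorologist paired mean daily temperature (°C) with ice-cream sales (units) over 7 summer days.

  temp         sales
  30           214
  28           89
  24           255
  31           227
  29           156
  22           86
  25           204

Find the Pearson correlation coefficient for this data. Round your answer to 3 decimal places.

0.256

n = 7, Σx = 189, Σy = 1231, Σx² = 5171, Σy² = 243619, Σxy = 33585
nΣxy − ΣxΣy = 235095 − 232659 = 2436
nΣx² − (Σx)² = 36197 − 35721 = 476; nΣy² − (Σy)² = 1705333 − 1515361 = 189972
r = 2436 / √(476 × 189972) = 2436 / 9509.2940 ≈ 0.256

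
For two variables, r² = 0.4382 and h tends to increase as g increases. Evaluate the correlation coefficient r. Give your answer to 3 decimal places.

|r| = √0.4382 = 0.662
The association is positive, so r = 0.662.

0.662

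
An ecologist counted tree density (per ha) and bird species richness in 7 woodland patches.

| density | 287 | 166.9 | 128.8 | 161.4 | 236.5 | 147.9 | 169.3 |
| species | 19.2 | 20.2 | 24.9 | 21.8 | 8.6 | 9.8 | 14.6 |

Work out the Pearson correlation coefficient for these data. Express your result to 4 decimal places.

n = 7, Σx = 1297.8, Σy = 119.1, Σx² = 259333.16, Σy² = 2255.09, Σxy = 21562.52
nΣxy − ΣxΣy = 150937.64 − 154567.98 = -3630.34
nΣx² − (Σx)² = 1815332.12 − 1684284.84 = 131047.28; nΣy² − (Σy)² = 15785.63 − 14184.81 = 1600.82
r = -3630.34 / √(131047.28 × 1600.82) = -3630.34 / 14483.8913 ≈ -0.2506

-0.2506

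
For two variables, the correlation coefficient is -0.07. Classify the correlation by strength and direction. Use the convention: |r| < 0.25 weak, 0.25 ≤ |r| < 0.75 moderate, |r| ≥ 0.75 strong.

weak negative

r = -0.07 < 0 so the relationship is negative.
|r| = 0.07, which falls in the weak range.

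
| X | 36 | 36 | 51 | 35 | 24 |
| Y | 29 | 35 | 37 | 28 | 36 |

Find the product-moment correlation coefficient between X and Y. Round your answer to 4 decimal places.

0.1804

n = 5, ΣX = 182, ΣY = 165, ΣX² = 6994, ΣY² = 5515, ΣXY = 6035
nΣXY − ΣXΣY = 30175 − 30030 = 145
nΣX² − (ΣX)² = 34970 − 33124 = 1846; nΣY² − (ΣY)² = 27575 − 27225 = 350
r = 145 / √(1846 × 350) = 145 / 803.8035 ≈ 0.1804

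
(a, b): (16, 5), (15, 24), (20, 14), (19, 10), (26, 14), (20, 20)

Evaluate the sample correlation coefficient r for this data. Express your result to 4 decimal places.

-0.0606

n = 6, Σa = 116, Σb = 87, Σa² = 2318, Σb² = 1493, Σab = 1674
nΣab − ΣaΣb = 10044 − 10092 = -48
nΣa² − (Σa)² = 13908 − 13456 = 452; nΣb² − (Σb)² = 8958 − 7569 = 1389
r = -48 / √(452 × 1389) = -48 / 792.3560 ≈ -0.0606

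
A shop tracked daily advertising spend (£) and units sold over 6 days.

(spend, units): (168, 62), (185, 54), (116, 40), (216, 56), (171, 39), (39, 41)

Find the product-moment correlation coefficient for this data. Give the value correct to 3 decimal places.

n = 6, Σx = 895, Σy = 292, Σx² = 153323, Σy² = 14698, Σxy = 45410
nΣxy − ΣxΣy = 272460 − 261340 = 11120
nΣx² − (Σx)² = 919938 − 801025 = 118913; nΣy² − (Σy)² = 88188 − 85264 = 2924
r = 11120 / √(118913 × 2924) = 11120 / 18646.7588 ≈ 0.596

0.596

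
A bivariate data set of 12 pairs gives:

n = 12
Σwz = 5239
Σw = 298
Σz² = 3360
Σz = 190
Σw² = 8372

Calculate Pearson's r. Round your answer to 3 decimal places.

0.891

r = (nΣwz − ΣwΣz) / √[(nΣw² − (Σw)²)(nΣz² − (Σz)²)]
Numerator: 12×5239 − 298×190 = 6248
Denominator: √[(100464 − 88804)(40320 − 36100)] = √[11660 × 4220] = 7014.6418
r = 6248 / 7014.6418 ≈ 0.891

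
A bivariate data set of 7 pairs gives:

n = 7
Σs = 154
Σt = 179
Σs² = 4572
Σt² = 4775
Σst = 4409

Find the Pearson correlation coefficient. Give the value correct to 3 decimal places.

r = (nΣst − ΣsΣt) / √[(nΣs² − (Σs)²)(nΣt² − (Σt)²)]
Numerator: 7×4409 − 154×179 = 3297
Denominator: √[(32004 − 23716)(33425 − 32041)] = √[8288 × 1384] = 3386.8262
r = 3297 / 3386.8262 ≈ 0.973

0.973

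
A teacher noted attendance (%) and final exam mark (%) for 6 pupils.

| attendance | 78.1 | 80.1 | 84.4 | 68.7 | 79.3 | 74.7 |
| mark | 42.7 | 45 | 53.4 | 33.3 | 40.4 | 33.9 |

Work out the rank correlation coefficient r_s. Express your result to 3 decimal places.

0.943

Rank attendance: 3, 5, 6, 1, 4, 2
Rank mark: 4, 5, 6, 1, 3, 2
d = rank(attendance) − rank(mark): -1, 0, 0, 0, 1, 0; Σd² = 2
ρ = 1 − 6Σd² / [n(n²−1)] = 1 − 6×2 / (6×35) = 1 − 12/210 ≈ 0.943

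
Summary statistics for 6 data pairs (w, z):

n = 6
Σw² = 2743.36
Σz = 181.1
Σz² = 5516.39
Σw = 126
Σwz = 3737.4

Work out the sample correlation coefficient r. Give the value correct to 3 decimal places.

-0.940

r = (nΣwz − ΣwΣz) / √[(nΣw² − (Σw)²)(nΣz² − (Σz)²)]
Numerator: 6×3737.4 − 126×181.1 = -394.2
Denominator: √[(16460.16 − 15876)(33098.34 − 32797.21)] = √[584.16 × 301.13] = 419.4140
r = -394.2 / 419.4140 ≈ -0.940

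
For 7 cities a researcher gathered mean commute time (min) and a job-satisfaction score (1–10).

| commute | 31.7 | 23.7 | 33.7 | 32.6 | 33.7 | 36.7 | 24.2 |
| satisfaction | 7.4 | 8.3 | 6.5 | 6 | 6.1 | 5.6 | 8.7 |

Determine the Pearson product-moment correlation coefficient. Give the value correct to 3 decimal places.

-0.945

n = 7, Σx = 216.3, Σy = 48.6, Σx² = 6833.25, Σy² = 346.16, Σxy = 1467.57
nΣxy − ΣxΣy = 10272.99 − 10512.18 = -239.19
nΣx² − (Σx)² = 47832.75 − 46785.69 = 1047.06; nΣy² − (Σy)² = 2423.12 − 2361.96 = 61.16
r = -239.19 / √(1047.06 × 61.16) = -239.19 / 253.0577 ≈ -0.945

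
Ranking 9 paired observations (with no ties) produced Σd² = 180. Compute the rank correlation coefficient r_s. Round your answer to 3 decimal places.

-0.500

ρ = 1 − 6Σd² / [n(n²−1)] = 1 − 6×180 / (9×80)
  = 1 − 1080/720 = 1 − 1.5000 ≈ -0.500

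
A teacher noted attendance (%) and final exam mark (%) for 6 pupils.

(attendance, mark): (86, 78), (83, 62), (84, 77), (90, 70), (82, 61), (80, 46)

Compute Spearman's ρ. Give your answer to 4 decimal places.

0.8286

Rank attendance: 5, 3, 4, 6, 2, 1
Rank mark: 6, 3, 5, 4, 2, 1
d = rank(attendance) − rank(mark): -1, 0, -1, 2, 0, 0; Σd² = 6
ρ = 1 − 6Σd² / [n(n²−1)] = 1 − 6×6 / (6×35) = 1 − 36/210 ≈ 0.8286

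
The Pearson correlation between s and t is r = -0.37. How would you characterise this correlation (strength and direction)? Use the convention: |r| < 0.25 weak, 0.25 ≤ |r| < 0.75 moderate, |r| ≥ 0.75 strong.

r = -0.37 < 0 so the relationship is negative.
|r| = 0.37, which falls in the moderate range.

moderate negative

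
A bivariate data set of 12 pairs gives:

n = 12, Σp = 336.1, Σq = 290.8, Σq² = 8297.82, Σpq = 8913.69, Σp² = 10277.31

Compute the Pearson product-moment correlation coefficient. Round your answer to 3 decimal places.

0.740

r = (nΣpq − ΣpΣq) / √[(nΣp² − (Σp)²)(nΣq² − (Σq)²)]
Numerator: 12×8913.69 − 336.1×290.8 = 9226.4
Denominator: √[(123327.72 − 112963.21)(99573.84 − 84564.64)] = √[10364.51 × 15009.2] = 12472.4899
r = 9226.4 / 12472.4899 ≈ 0.740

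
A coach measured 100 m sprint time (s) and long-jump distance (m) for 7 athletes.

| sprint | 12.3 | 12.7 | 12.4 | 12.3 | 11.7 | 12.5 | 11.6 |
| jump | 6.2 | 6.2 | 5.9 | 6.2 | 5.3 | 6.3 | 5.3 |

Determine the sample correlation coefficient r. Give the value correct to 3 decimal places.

0.918

n = 7, Σx = 85.5, Σy = 41.4, Σx² = 1045.33, Σy² = 246, Σxy = 506.66
nΣxy − ΣxΣy = 3546.62 − 3539.7 = 6.92
nΣx² − (Σx)² = 7317.31 − 7310.25 = 7.06; nΣy² − (Σy)² = 1722 − 1713.96 = 8.04
r = 6.92 / √(7.06 × 8.04) = 6.92 / 7.5341 ≈ 0.918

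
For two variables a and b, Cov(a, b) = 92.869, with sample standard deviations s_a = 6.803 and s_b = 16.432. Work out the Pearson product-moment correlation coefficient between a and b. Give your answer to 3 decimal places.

r = Cov(a,b) / (s_a · s_b) = 92.869 / (6.803 × 16.432)
  = 92.869 / 111.7869 ≈ 0.831

0.831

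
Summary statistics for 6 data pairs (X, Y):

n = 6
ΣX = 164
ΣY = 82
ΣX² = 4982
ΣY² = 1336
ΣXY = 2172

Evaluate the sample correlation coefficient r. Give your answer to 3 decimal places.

-0.211

r = (nΣXY − ΣXΣY) / √[(nΣX² − (ΣX)²)(nΣY² − (ΣY)²)]
Numerator: 6×2172 − 164×82 = -416
Denominator: √[(29892 − 26896)(8016 − 6724)] = √[2996 × 1292] = 1967.4430
r = -416 / 1967.4430 ≈ -0.211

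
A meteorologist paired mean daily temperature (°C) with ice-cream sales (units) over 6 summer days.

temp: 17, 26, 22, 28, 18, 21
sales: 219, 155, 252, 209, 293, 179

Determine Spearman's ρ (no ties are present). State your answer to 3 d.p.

Rank temp: 1, 5, 4, 6, 2, 3
Rank sales: 4, 1, 5, 3, 6, 2
d = rank(temp) − rank(sales): -3, 4, -1, 3, -4, 1; Σd² = 52
ρ = 1 − 6Σd² / [n(n²−1)] = 1 − 6×52 / (6×35) = 1 − 312/210 ≈ -0.486

-0.486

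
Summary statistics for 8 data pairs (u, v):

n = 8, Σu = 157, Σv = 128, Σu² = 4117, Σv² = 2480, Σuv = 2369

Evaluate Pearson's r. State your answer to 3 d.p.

-0.214

r = (nΣuv − ΣuΣv) / √[(nΣu² − (Σu)²)(nΣv² − (Σv)²)]
Numerator: 8×2369 − 157×128 = -1144
Denominator: √[(32936 − 24649)(19840 − 16384)] = √[8287 × 3456] = 5351.6233
r = -1144 / 5351.6233 ≈ -0.214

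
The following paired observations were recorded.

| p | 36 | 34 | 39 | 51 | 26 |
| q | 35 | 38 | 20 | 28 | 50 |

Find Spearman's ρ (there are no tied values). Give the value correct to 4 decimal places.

Rank p: 3, 2, 4, 5, 1
Rank q: 3, 4, 1, 2, 5
d = rank(p) − rank(q): 0, -2, 3, 3, -4; Σd² = 38
ρ = 1 − 6Σd² / [n(n²−1)] = 1 − 6×38 / (5×24) = 1 − 228/120 ≈ -0.9000

-0.9000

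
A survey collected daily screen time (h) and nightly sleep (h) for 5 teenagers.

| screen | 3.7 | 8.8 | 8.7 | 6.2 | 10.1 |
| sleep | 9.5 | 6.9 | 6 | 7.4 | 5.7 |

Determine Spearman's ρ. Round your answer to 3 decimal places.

-0.900

Rank screen: 1, 4, 3, 2, 5
Rank sleep: 5, 3, 2, 4, 1
d = rank(screen) − rank(sleep): -4, 1, 1, -2, 4; Σd² = 38
ρ = 1 − 6Σd² / [n(n²−1)] = 1 − 6×38 / (5×24) = 1 − 228/120 ≈ -0.900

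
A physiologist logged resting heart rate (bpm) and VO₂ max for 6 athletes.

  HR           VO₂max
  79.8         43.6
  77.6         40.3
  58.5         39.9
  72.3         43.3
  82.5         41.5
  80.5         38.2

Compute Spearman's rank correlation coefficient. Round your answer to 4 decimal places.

Rank HR: 4, 3, 1, 2, 6, 5
Rank VO₂max: 6, 3, 2, 5, 4, 1
d = rank(HR) − rank(VO₂max): -2, 0, -1, -3, 2, 4; Σd² = 34
ρ = 1 − 6Σd² / [n(n²−1)] = 1 − 6×34 / (6×35) = 1 − 204/210 ≈ 0.0286

0.0286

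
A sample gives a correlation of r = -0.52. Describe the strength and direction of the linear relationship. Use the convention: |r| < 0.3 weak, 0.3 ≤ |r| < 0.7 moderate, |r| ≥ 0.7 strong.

moderate negative

r = -0.52 < 0 so the relationship is negative.
|r| = 0.52, which falls in the moderate range.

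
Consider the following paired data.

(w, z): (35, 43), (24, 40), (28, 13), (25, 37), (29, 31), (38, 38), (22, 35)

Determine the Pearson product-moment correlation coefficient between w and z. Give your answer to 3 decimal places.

0.176

n = 7, Σw = 201, Σz = 237, Σw² = 5979, Σz² = 8617, Σwz = 6867
nΣwz − ΣwΣz = 48069 − 47637 = 432
nΣw² − (Σw)² = 41853 − 40401 = 1452; nΣz² − (Σz)² = 60319 − 56169 = 4150
r = 432 / √(1452 × 4150) = 432 / 2454.7505 ≈ 0.176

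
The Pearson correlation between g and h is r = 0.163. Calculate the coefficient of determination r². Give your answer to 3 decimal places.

0.027

r² = (0.163)² = 0.027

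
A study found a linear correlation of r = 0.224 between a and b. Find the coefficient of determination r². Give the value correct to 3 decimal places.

r² = (0.224)² = 0.050

0.050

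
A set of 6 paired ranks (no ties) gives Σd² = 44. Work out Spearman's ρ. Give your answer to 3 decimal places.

ρ = 1 − 6Σd² / [n(n²−1)] = 1 − 6×44 / (6×35)
  = 1 − 264/210 = 1 − 1.2571 ≈ -0.257

-0.257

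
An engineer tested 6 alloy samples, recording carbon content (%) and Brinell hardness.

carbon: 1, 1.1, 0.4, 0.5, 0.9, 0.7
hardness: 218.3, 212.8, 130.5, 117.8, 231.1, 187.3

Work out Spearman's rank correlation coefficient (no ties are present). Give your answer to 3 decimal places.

0.714

Rank carbon: 5, 6, 1, 2, 4, 3
Rank hardness: 5, 4, 2, 1, 6, 3
d = rank(carbon) − rank(hardness): 0, 2, -1, 1, -2, 0; Σd² = 10
ρ = 1 − 6Σd² / [n(n²−1)] = 1 − 6×10 / (6×35) = 1 − 60/210 ≈ 0.714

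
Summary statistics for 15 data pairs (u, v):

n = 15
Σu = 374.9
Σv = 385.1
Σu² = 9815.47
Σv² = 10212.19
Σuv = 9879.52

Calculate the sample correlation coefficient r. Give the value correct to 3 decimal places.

r = (nΣuv − ΣuΣv) / √[(nΣu² − (Σu)²)(nΣv² − (Σv)²)]
Numerator: 15×9879.52 − 374.9×385.1 = 3818.81
Denominator: √[(147232.05 − 140550.01)(153182.85 − 148302.01)] = √[6682.04 × 4880.84] = 5710.8640
r = 3818.81 / 5710.8640 ≈ 0.669

0.669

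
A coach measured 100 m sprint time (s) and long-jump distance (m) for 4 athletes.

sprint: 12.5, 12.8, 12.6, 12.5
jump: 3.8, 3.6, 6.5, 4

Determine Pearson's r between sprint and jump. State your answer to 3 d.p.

n = 4, Σx = 50.4, Σy = 17.9, Σx² = 635.1, Σy² = 85.65, Σxy = 225.48
nΣxy − ΣxΣy = 901.92 − 902.16 = -0.24
nΣx² − (Σx)² = 2540.4 − 2540.16 = 0.24; nΣy² − (Σy)² = 342.6 − 320.41 = 22.19
r = -0.24 / √(0.24 × 22.19) = -0.24 / 2.3077 ≈ -0.104

-0.104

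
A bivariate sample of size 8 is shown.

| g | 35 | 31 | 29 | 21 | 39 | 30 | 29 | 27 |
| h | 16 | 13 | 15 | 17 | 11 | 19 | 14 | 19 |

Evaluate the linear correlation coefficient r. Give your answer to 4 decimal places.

-0.5922

n = 8, Σg = 241, Σh = 124, Σg² = 7459, Σh² = 1978, Σgh = 3673
nΣgh − ΣgΣh = 29384 − 29884 = -500
nΣg² − (Σg)² = 59672 − 58081 = 1591; nΣh² − (Σh)² = 15824 − 15376 = 448
r = -500 / √(1591 × 448) = -500 / 844.2559 ≈ -0.5922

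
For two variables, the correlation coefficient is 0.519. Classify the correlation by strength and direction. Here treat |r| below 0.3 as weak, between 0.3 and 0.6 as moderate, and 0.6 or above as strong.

r = 0.519 > 0 so the relationship is positive.
|r| = 0.519, which falls in the moderate range.

moderate positive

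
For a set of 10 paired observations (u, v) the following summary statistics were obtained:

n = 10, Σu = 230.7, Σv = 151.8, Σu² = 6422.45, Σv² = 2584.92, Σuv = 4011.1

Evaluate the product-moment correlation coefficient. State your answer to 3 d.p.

0.916

r = (nΣuv − ΣuΣv) / √[(nΣu² − (Σu)²)(nΣv² − (Σv)²)]
Numerator: 10×4011.1 − 230.7×151.8 = 5090.74
Denominator: √[(64224.5 − 53222.49)(25849.2 − 23043.24)] = √[11002.01 × 2805.96] = 5556.1857
r = 5090.74 / 5556.1857 ≈ 0.916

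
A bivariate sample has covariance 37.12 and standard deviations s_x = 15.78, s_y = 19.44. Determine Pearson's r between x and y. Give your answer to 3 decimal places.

r = Cov(x,y) / (s_x · s_y) = 37.12 / (15.78 × 19.44)
  = 37.12 / 306.7632 ≈ 0.121

0.121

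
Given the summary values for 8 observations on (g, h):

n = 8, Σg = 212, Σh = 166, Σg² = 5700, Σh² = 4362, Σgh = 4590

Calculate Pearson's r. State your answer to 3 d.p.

r = (nΣgh − ΣgΣh) / √[(nΣg² − (Σg)²)(nΣh² − (Σh)²)]
Numerator: 8×4590 − 212×166 = 1528
Denominator: √[(45600 − 44944)(34896 − 27556)] = √[656 × 7340] = 2194.3199
r = 1528 / 2194.3199 ≈ 0.696

0.696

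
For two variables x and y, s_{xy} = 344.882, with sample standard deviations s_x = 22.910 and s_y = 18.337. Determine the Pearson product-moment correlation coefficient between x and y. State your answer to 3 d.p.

0.821

r = Cov(x,y) / (s_x · s_y) = 344.882 / (22.910 × 18.337)
  = 344.882 / 420.1007 ≈ 0.821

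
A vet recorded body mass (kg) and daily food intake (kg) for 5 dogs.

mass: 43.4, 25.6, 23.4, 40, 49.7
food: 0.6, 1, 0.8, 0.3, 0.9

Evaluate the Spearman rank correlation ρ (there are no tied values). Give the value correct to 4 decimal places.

-0.1000

Rank mass: 4, 2, 1, 3, 5
Rank food: 2, 5, 3, 1, 4
d = rank(mass) − rank(food): 2, -3, -2, 2, 1; Σd² = 22
ρ = 1 − 6Σd² / [n(n²−1)] = 1 − 6×22 / (5×24) = 1 − 132/120 ≈ -0.1000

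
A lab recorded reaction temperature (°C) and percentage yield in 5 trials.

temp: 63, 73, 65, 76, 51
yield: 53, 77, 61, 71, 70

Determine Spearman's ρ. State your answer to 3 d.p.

Rank temp: 2, 4, 3, 5, 1
Rank yield: 1, 5, 2, 4, 3
d = rank(temp) − rank(yield): 1, -1, 1, 1, -2; Σd² = 8
ρ = 1 − 6Σd² / [n(n²−1)] = 1 − 6×8 / (5×24) = 1 − 48/120 ≈ 0.600

0.600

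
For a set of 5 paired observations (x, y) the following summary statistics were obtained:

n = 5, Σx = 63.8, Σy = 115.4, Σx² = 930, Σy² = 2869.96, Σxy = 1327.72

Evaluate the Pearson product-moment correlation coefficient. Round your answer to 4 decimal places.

r = (nΣxy − ΣxΣy) / √[(nΣx² − (Σx)²)(nΣy² − (Σy)²)]
Numerator: 5×1327.72 − 63.8×115.4 = -723.92
Denominator: √[(4650 − 4070.44)(14349.8 − 13317.16)] = √[579.56 × 1032.64] = 773.6128
r = -723.92 / 773.6128 ≈ -0.9358

-0.9358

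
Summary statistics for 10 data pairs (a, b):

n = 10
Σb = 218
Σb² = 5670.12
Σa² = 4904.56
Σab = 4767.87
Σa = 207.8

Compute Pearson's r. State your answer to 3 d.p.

0.324

r = (nΣab − ΣaΣb) / √[(nΣa² − (Σa)²)(nΣb² − (Σb)²)]
Numerator: 10×4767.87 − 207.8×218 = 2378.3
Denominator: √[(49045.6 − 43180.84)(56701.2 − 47524)] = √[5864.76 × 9177.2] = 7336.3530
r = 2378.3 / 7336.3530 ≈ 0.324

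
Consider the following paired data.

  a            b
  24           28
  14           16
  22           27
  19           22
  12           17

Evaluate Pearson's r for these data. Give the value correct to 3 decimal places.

n = 5, Σa = 91, Σb = 110, Σa² = 1761, Σb² = 2542, Σab = 2112
nΣab − ΣaΣb = 10560 − 10010 = 550
nΣa² − (Σa)² = 8805 − 8281 = 524; nΣb² − (Σb)² = 12710 − 12100 = 610
r = 550 / √(524 × 610) = 550 / 565.3671 ≈ 0.973

0.973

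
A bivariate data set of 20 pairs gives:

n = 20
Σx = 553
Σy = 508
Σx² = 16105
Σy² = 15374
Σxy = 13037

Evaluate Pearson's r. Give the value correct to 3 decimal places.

-0.711

r = (nΣxy − ΣxΣy) / √[(nΣx² − (Σx)²)(nΣy² − (Σy)²)]
Numerator: 20×13037 − 553×508 = -20184
Denominator: √[(322100 − 305809)(307480 − 258064)] = √[16291 × 49416] = 28373.1573
r = -20184 / 28373.1573 ≈ -0.711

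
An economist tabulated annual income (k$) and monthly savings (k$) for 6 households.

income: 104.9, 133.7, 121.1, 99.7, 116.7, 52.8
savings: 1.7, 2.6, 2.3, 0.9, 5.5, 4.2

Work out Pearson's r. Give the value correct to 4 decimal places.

n = 6, Σx = 628.9, Σy = 17.2, Σx² = 69891.73, Σy² = 63.64, Σxy = 1757.82
nΣxy − ΣxΣy = 10546.92 − 10817.08 = -270.16
nΣx² − (Σx)² = 419350.38 − 395515.21 = 23835.17; nΣy² − (Σy)² = 381.84 − 295.84 = 86
r = -270.16 / √(23835.17 × 86) = -270.16 / 1431.7209 ≈ -0.1887

-0.1887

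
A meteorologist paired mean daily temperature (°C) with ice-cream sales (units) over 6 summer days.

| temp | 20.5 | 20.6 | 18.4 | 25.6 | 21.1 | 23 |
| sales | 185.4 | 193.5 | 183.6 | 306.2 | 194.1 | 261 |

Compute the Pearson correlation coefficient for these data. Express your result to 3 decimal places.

n = 6, Σx = 129.2, Σy = 1323.8, Σx² = 2812.74, Σy² = 305078.62, Σxy = 29102.27
nΣxy − ΣxΣy = 174613.62 − 171034.96 = 3578.66
nΣx² − (Σx)² = 16876.44 − 16692.64 = 183.8; nΣy² − (Σy)² = 1830471.72 − 1752446.44 = 78025.28
r = 3578.66 / √(183.8 × 78025.28) = 3578.66 / 3786.9574 ≈ 0.945

0.945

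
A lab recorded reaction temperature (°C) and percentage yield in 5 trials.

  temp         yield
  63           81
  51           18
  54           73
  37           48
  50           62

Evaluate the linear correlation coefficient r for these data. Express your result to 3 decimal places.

n = 5, Σx = 255, Σy = 282, Σx² = 13355, Σy² = 18362, Σxy = 14839
nΣxy − ΣxΣy = 74195 − 71910 = 2285
nΣx² − (Σx)² = 66775 − 65025 = 1750; nΣy² − (Σy)² = 91810 − 79524 = 12286
r = 2285 / √(1750 × 12286) = 2285 / 4636.8632 ≈ 0.493

0.493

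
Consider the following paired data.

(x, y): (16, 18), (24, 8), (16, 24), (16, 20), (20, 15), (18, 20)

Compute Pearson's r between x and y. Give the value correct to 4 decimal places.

-0.9185

n = 6, Σx = 110, Σy = 105, Σx² = 2068, Σy² = 1989, Σxy = 1844
nΣxy − ΣxΣy = 11064 − 11550 = -486
nΣx² − (Σx)² = 12408 − 12100 = 308; nΣy² − (Σy)² = 11934 − 11025 = 909
r = -486 / √(308 × 909) = -486 / 529.1238 ≈ -0.9185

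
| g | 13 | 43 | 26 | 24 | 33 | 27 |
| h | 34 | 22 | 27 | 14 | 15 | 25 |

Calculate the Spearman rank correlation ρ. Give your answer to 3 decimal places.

Rank g: 1, 6, 3, 2, 5, 4
Rank h: 6, 3, 5, 1, 2, 4
d = rank(g) − rank(h): -5, 3, -2, 1, 3, 0; Σd² = 48
ρ = 1 − 6Σd² / [n(n²−1)] = 1 − 6×48 / (6×35) = 1 − 288/210 ≈ -0.371

-0.371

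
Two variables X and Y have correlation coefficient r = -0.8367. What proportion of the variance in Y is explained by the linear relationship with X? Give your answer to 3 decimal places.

0.700

r² = (-0.8367)² = 0.700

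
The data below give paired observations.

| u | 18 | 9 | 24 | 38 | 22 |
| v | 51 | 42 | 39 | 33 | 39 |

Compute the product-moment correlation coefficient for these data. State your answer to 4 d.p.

-0.6666

n = 5, Σu = 111, Σv = 204, Σu² = 2909, Σv² = 8496, Σuv = 4344
nΣuv − ΣuΣv = 21720 − 22644 = -924
nΣu² − (Σu)² = 14545 − 12321 = 2224; nΣv² − (Σv)² = 42480 − 41616 = 864
r = -924 / √(2224 × 864) = -924 / 1386.1948 ≈ -0.6666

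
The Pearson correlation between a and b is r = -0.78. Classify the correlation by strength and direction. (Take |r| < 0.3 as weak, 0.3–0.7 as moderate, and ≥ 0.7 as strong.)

strong negative

r = -0.78 < 0 so the relationship is negative.
|r| = 0.78, which falls in the strong range.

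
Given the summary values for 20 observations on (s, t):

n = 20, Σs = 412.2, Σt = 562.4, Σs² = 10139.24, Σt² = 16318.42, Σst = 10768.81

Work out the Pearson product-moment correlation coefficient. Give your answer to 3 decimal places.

r = (nΣst − ΣsΣt) / √[(nΣs² − (Σs)²)(nΣt² − (Σt)²)]
Numerator: 20×10768.81 − 412.2×562.4 = -16445.08
Denominator: √[(202784.8 − 169908.84)(326368.4 − 316293.76)] = √[32875.96 × 10074.64] = 18199.2709
r = -16445.08 / 18199.2709 ≈ -0.904

-0.904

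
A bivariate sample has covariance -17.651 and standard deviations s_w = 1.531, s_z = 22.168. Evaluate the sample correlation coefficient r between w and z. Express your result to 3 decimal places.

r = Cov(w,z) / (s_w · s_z) = -17.651 / (1.531 × 22.168)
  = -17.651 / 33.9392 ≈ -0.520

-0.520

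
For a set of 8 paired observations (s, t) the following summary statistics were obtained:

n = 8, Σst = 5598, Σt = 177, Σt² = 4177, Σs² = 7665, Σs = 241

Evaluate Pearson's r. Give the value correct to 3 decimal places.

r = (nΣst − ΣsΣt) / √[(nΣs² − (Σs)²)(nΣt² − (Σt)²)]
Numerator: 8×5598 − 241×177 = 2127
Denominator: √[(61320 − 58081)(33416 − 31329)] = √[3239 × 2087] = 2599.9602
r = 2127 / 2599.9602 ≈ 0.818

0.818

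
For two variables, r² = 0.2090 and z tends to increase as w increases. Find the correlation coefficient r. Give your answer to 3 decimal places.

0.457

|r| = √0.2090 = 0.457
The association is positive, so r = 0.457.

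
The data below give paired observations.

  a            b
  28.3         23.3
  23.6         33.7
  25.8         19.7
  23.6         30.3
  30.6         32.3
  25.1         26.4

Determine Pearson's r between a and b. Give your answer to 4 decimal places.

n = 6, Σa = 157, Σb = 165.7, Σa² = 4146.82, Σb² = 4725.01, Σab = 4329.07
nΣab − ΣaΣb = 25974.42 − 26014.9 = -40.48
nΣa² − (Σa)² = 24880.92 − 24649 = 231.92; nΣb² − (Σb)² = 28350.06 − 27456.49 = 893.57
r = -40.48 / √(231.92 × 893.57) = -40.48 / 455.2326 ≈ -0.0889

-0.0889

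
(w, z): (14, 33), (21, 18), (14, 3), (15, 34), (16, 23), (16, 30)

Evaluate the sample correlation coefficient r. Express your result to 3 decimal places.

-0.104

n = 6, Σw = 96, Σz = 141, Σw² = 1570, Σz² = 4007, Σwz = 2240
nΣwz − ΣwΣz = 13440 − 13536 = -96
nΣw² − (Σw)² = 9420 − 9216 = 204; nΣz² − (Σz)² = 24042 − 19881 = 4161
r = -96 / √(204 × 4161) = -96 / 921.3273 ≈ -0.104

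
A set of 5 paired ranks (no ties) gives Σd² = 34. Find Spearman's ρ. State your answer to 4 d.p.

-0.7000

ρ = 1 − 6Σd² / [n(n²−1)] = 1 − 6×34 / (5×24)
  = 1 − 204/120 = 1 − 1.70000 ≈ -0.7000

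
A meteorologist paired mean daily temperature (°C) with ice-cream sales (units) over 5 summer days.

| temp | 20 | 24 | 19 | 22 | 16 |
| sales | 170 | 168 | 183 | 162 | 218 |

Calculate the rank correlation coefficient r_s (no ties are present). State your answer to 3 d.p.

-0.900

Rank temp: 3, 5, 2, 4, 1
Rank sales: 3, 2, 4, 1, 5
d = rank(temp) − rank(sales): 0, 3, -2, 3, -4; Σd² = 38
ρ = 1 − 6Σd² / [n(n²−1)] = 1 − 6×38 / (5×24) = 1 − 228/120 ≈ -0.900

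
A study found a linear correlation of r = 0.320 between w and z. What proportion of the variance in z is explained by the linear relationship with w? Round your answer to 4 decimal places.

0.1024

r² = (0.320)² = 0.1024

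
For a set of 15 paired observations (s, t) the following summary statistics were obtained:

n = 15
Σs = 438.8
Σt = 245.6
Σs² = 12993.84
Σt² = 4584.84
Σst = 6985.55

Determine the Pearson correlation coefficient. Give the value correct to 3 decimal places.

-0.668

r = (nΣst − ΣsΣt) / √[(nΣs² − (Σs)²)(nΣt² − (Σt)²)]
Numerator: 15×6985.55 − 438.8×245.6 = -2986.03
Denominator: √[(194907.6 − 192545.44)(68772.6 − 60319.36)] = √[2362.16 × 8453.24] = 4468.5462
r = -2986.03 / 4468.5462 ≈ -0.668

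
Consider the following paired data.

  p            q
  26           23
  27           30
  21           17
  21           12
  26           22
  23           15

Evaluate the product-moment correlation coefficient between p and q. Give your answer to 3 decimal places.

n = 6, Σp = 144, Σq = 119, Σp² = 3492, Σq² = 2571, Σpq = 2934
nΣpq − ΣpΣq = 17604 − 17136 = 468
nΣp² − (Σp)² = 20952 − 20736 = 216; nΣq² − (Σq)² = 15426 − 14161 = 1265
r = 468 / √(216 × 1265) = 468 / 522.7236 ≈ 0.895

0.895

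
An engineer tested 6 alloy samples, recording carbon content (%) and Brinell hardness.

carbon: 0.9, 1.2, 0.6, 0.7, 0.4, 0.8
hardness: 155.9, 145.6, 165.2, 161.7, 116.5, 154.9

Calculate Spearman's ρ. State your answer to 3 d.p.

Rank carbon: 5, 6, 2, 3, 1, 4
Rank hardness: 4, 2, 6, 5, 1, 3
d = rank(carbon) − rank(hardness): 1, 4, -4, -2, 0, 1; Σd² = 38
ρ = 1 − 6Σd² / [n(n²−1)] = 1 − 6×38 / (6×35) = 1 − 228/210 ≈ -0.086

-0.086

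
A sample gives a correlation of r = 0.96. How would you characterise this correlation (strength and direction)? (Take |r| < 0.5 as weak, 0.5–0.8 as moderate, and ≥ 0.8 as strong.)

strong positive

r = 0.96 > 0 so the relationship is positive.
|r| = 0.96, which falls in the strong range.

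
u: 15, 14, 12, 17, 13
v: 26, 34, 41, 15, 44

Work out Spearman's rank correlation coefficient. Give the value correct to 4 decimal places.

Rank u: 4, 3, 1, 5, 2
Rank v: 2, 3, 4, 1, 5
d = rank(u) − rank(v): 2, 0, -3, 4, -3; Σd² = 38
ρ = 1 − 6Σd² / [n(n²−1)] = 1 − 6×38 / (5×24) = 1 − 228/120 ≈ -0.9000

-0.9000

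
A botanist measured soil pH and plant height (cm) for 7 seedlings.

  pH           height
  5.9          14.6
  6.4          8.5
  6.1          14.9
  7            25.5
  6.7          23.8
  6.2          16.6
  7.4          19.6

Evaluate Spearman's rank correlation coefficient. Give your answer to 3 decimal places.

Rank pH: 1, 4, 2, 6, 5, 3, 7
Rank height: 2, 1, 3, 7, 6, 4, 5
d = rank(pH) − rank(height): -1, 3, -1, -1, -1, -1, 2; Σd² = 18
ρ = 1 − 6Σd² / [n(n²−1)] = 1 − 6×18 / (7×48) = 1 − 108/336 ≈ 0.679

0.679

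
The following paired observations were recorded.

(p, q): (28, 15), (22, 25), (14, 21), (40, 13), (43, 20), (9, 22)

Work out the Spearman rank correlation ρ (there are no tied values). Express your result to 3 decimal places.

Rank p: 4, 3, 2, 5, 6, 1
Rank q: 2, 6, 4, 1, 3, 5
d = rank(p) − rank(q): 2, -3, -2, 4, 3, -4; Σd² = 58
ρ = 1 − 6Σd² / [n(n²−1)] = 1 − 6×58 / (6×35) = 1 − 348/210 ≈ -0.657

-0.657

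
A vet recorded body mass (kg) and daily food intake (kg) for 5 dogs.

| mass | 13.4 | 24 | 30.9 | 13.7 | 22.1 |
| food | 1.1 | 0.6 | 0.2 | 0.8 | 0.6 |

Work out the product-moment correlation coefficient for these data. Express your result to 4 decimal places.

-0.9421

n = 5, Σx = 104.1, Σy = 3.3, Σx² = 2386.47, Σy² = 2.61, Σxy = 59.54
nΣxy − ΣxΣy = 297.7 − 343.53 = -45.83
nΣx² − (Σx)² = 11932.35 − 10836.81 = 1095.54; nΣy² − (Σy)² = 13.05 − 10.89 = 2.16
r = -45.83 / √(1095.54 × 2.16) = -45.83 / 48.6453 ≈ -0.9421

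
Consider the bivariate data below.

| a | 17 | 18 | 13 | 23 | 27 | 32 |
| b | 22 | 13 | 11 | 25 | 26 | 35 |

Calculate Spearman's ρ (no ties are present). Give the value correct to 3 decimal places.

0.943

Rank a: 2, 3, 1, 4, 5, 6
Rank b: 3, 2, 1, 4, 5, 6
d = rank(a) − rank(b): -1, 1, 0, 0, 0, 0; Σd² = 2
ρ = 1 − 6Σd² / [n(n²−1)] = 1 − 6×2 / (6×35) = 1 − 12/210 ≈ 0.943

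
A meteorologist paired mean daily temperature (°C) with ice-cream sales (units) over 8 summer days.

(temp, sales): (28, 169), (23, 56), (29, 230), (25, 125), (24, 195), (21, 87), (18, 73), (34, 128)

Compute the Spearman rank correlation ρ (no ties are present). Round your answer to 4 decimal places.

0.6905

Rank temp: 6, 3, 7, 5, 4, 2, 1, 8
Rank sales: 6, 1, 8, 4, 7, 3, 2, 5
d = rank(temp) − rank(sales): 0, 2, -1, 1, -3, -1, -1, 3; Σd² = 26
ρ = 1 − 6Σd² / [n(n²−1)] = 1 − 6×26 / (8×63) = 1 − 156/504 ≈ 0.6905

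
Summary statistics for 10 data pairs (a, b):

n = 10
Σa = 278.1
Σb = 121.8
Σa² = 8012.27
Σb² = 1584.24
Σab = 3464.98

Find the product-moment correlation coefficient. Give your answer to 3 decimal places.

r = (nΣab − ΣaΣb) / √[(nΣa² − (Σa)²)(nΣb² − (Σb)²)]
Numerator: 10×3464.98 − 278.1×121.8 = 777.22
Denominator: √[(80122.7 − 77339.61)(15842.4 − 14835.24)] = √[2783.09 × 1007.16] = 1674.2213
r = 777.22 / 1674.2213 ≈ 0.464

0.464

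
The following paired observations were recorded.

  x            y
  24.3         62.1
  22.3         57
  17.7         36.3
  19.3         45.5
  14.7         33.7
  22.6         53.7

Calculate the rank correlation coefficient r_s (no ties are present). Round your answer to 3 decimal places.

Rank x: 6, 4, 2, 3, 1, 5
Rank y: 6, 5, 2, 3, 1, 4
d = rank(x) − rank(y): 0, -1, 0, 0, 0, 1; Σd² = 2
ρ = 1 − 6Σd² / [n(n²−1)] = 1 − 6×2 / (6×35) = 1 − 12/210 ≈ 0.943

0.943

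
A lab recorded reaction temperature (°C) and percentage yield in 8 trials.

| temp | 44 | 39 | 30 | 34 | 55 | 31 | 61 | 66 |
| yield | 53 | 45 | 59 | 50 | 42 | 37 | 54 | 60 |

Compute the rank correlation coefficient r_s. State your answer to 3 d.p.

0.333

Rank temp: 5, 4, 1, 3, 6, 2, 7, 8
Rank yield: 5, 3, 7, 4, 2, 1, 6, 8
d = rank(temp) − rank(yield): 0, 1, -6, -1, 4, 1, 1, 0; Σd² = 56
ρ = 1 − 6Σd² / [n(n²−1)] = 1 − 6×56 / (8×63) = 1 − 336/504 ≈ 0.333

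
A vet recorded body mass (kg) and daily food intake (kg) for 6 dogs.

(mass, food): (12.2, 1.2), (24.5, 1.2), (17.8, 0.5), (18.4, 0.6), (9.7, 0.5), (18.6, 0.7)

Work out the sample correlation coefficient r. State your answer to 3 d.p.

0.297

n = 6, Σx = 101.2, Σy = 4.7, Σx² = 1844.54, Σy² = 4.23, Σxy = 81.85
nΣxy − ΣxΣy = 491.1 − 475.64 = 15.46
nΣx² − (Σx)² = 11067.24 − 10241.44 = 825.8; nΣy² − (Σy)² = 25.38 − 22.09 = 3.29
r = 15.46 / √(825.8 × 3.29) = 15.46 / 52.1237 ≈ 0.297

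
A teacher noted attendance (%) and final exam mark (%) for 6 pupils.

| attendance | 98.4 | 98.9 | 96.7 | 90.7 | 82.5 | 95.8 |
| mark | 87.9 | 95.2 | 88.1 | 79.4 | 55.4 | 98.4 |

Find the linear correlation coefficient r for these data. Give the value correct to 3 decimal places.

n = 6, Σx = 563, Σy = 504.4, Σx² = 53025.04, Σy² = 43607.14, Σxy = 47782.71
nΣxy − ΣxΣy = 286696.26 − 283977.2 = 2719.06
nΣx² − (Σx)² = 318150.24 − 316969 = 1181.24; nΣy² − (Σy)² = 261642.84 − 254419.36 = 7223.48
r = 2719.06 / √(1181.24 × 7223.48) = 2719.06 / 2921.0723 ≈ 0.931

0.931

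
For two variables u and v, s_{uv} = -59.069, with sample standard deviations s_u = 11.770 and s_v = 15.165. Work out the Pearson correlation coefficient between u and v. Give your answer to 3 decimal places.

r = Cov(u,v) / (s_u · s_v) = -59.069 / (11.770 × 15.165)
  = -59.069 / 178.4920 ≈ -0.331

-0.331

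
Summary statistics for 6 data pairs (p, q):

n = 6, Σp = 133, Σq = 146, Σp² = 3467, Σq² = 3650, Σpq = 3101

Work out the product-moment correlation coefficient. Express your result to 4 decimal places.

-0.6022

r = (nΣpq − ΣpΣq) / √[(nΣp² − (Σp)²)(nΣq² − (Σq)²)]
Numerator: 6×3101 − 133×146 = -812
Denominator: √[(20802 − 17689)(21900 − 21316)] = √[3113 × 584] = 1348.3293
r = -812 / 1348.3293 ≈ -0.6022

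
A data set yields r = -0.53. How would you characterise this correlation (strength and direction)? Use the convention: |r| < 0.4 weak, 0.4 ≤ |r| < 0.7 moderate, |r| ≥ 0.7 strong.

moderate negative

r = -0.53 < 0 so the relationship is negative.
|r| = 0.53, which falls in the moderate range.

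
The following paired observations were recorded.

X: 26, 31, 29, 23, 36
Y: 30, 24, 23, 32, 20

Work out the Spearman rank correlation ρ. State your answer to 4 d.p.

Rank X: 2, 4, 3, 1, 5
Rank Y: 4, 3, 2, 5, 1
d = rank(X) − rank(Y): -2, 1, 1, -4, 4; Σd² = 38
ρ = 1 − 6Σd² / [n(n²−1)] = 1 − 6×38 / (5×24) = 1 − 228/120 ≈ -0.9000

-0.9000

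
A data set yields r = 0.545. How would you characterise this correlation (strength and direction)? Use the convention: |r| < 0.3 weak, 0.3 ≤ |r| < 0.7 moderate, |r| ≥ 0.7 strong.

r = 0.545 > 0 so the relationship is positive.
|r| = 0.545, which falls in the moderate range.

moderate positive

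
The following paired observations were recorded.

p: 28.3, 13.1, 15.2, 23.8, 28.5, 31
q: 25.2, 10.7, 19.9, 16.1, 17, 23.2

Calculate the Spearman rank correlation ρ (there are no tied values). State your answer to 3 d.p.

Rank p: 4, 1, 2, 3, 5, 6
Rank q: 6, 1, 4, 2, 3, 5
d = rank(p) − rank(q): -2, 0, -2, 1, 2, 1; Σd² = 14
ρ = 1 − 6Σd² / [n(n²−1)] = 1 − 6×14 / (6×35) = 1 − 84/210 ≈ 0.600

0.600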